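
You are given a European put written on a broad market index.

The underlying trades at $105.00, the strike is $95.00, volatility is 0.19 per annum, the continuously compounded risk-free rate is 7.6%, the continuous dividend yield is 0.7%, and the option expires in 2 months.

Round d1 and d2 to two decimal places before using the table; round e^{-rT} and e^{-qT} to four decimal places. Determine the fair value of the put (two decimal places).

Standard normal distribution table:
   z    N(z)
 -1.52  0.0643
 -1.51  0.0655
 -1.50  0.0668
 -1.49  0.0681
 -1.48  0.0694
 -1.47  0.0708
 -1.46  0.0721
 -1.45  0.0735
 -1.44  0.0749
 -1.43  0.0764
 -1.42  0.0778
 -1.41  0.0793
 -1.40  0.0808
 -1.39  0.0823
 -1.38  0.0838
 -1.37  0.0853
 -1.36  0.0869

$0.30

σ√T = 0.19·√0.1667 = 0.0776
d₁ = [ln(105/95) + (0.076 − 0.007 + 0.19²/2)·0.1667] / 0.0776 = [0.1001 + 0.0145] / 0.0776 = 1.4773 ⇒ 1.48
d₂ = d₁ − σ√T = 1.4773 − 0.0776 = 1.3998 ⇒ 1.40
e^(−qT) = e^(−0.007·0.1667) = 0.9988;  e^(−rT) = e^(−0.076·0.1667) = 0.9874
N(−d₂) = N(-1.40) = 0.0808;  N(−d₁) = N(-1.48) = 0.0694
P = 95·0.9874·0.0808 − 105·0.9988·0.0694 = 7.5793 − 7.2783 = 0.3010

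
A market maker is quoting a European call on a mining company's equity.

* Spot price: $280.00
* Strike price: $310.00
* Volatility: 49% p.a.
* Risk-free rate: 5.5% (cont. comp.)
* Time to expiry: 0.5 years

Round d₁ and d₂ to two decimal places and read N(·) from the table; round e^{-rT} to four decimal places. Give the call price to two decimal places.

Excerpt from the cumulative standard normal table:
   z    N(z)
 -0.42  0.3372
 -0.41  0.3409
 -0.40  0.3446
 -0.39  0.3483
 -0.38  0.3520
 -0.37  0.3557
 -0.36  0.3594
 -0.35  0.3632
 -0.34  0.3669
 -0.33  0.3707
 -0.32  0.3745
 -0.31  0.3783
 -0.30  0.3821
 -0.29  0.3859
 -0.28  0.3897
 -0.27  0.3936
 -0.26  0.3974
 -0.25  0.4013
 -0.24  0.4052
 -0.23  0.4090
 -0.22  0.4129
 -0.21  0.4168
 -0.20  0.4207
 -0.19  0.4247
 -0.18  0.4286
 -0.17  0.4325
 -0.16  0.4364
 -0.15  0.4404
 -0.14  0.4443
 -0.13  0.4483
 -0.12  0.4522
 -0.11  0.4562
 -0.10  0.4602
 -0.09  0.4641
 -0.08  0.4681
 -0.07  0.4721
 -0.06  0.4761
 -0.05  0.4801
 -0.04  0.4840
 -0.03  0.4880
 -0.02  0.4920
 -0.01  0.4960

$30.47

σ√T = 0.49·√0.5 = 0.3465
d₁ = [ln(280/310) + (0.055 + 0.49²/2)·0.5] / 0.3465 = [-0.1018 + 0.0875] / 0.3465 = -0.0411 → -0.04
d₂ = d₁ − σ√T = -0.0411 − 0.3465 = -0.3876 → -0.39
e^(−rT) = e^(−0.055·0.5) = 0.9729
C = 280·N(-0.04) − 310·0.9729·N(-0.39) = 280·0.4840 − 310·0.9729·0.3483 = 135.5200 − 105.0469 = 30.4731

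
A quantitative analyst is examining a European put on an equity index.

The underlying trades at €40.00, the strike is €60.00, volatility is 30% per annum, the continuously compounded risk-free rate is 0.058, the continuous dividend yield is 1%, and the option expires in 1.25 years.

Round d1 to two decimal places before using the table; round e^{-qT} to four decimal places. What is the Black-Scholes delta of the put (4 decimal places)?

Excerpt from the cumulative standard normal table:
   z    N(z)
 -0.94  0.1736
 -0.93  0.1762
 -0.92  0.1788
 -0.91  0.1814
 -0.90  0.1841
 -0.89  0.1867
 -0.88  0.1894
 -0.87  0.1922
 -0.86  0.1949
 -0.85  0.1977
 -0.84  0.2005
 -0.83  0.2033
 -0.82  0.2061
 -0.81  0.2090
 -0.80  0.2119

-0.7951

T = 1.25;  σ√T = 0.3354
d₁ = [ln(40/60) + (0.058 − 0.01 + 0.3²/2)·1.25] / 0.3354 = [-0.4055 + 0.1162] / 0.3354 = -0.8623 which rounds to -0.86
N(d₁) = N(-0.86) = 0.1949
Δ_put = exp(−qT)·(N(d₁) − 1) = 0.9876·(0.1949 − 1) = -0.7951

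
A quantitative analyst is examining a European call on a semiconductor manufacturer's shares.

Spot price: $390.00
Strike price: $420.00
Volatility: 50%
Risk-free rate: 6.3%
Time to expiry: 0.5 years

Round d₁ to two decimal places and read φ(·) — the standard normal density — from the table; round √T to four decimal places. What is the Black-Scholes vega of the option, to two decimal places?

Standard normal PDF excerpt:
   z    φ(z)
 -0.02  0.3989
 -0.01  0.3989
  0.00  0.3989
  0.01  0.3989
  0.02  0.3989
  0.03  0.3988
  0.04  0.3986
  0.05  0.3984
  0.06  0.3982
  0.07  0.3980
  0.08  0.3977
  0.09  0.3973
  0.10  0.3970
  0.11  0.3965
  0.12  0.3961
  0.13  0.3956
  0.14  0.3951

109.81

T = 0.5;  σ√T = 0.3536
d₁ = [ln(390/420) + (0.063 + ½·0.5²)·0.5] / (σ√T) = (-0.0741 + 0.0940) / 0.3536 = 0.0563 ≈ 0.06
√T = √0.5 = 0.7071
φ(d₁) = φ(0.06) = 0.3982
vega = S·φ(d₁)·√T = 390·0.3982·0.7071 = 109.8112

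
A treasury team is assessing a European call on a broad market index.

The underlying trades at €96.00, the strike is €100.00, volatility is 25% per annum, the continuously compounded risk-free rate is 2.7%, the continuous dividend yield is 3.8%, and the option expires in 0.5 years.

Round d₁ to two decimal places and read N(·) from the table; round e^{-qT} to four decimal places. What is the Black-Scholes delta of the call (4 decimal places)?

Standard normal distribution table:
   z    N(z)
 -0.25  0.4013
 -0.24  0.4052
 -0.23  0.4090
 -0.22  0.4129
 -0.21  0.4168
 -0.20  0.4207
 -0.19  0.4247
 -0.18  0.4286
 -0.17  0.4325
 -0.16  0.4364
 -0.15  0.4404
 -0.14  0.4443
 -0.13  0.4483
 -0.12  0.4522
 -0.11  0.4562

σ√T = 0.25 × 0.7071 = 0.1768
d₁ = [ln(96/100) + (0.027 − 0.038 + ½·0.25²)·0.5] / (σ√T) = (-0.0408 + 0.0101) / 0.1768 = -0.1736 ≈ -0.17
N(d₁) = N(-0.17) = 0.4325
Δ_call = e^(−qT)·N(d₁) = 0.9812·0.4325 = 0.4244

0.4244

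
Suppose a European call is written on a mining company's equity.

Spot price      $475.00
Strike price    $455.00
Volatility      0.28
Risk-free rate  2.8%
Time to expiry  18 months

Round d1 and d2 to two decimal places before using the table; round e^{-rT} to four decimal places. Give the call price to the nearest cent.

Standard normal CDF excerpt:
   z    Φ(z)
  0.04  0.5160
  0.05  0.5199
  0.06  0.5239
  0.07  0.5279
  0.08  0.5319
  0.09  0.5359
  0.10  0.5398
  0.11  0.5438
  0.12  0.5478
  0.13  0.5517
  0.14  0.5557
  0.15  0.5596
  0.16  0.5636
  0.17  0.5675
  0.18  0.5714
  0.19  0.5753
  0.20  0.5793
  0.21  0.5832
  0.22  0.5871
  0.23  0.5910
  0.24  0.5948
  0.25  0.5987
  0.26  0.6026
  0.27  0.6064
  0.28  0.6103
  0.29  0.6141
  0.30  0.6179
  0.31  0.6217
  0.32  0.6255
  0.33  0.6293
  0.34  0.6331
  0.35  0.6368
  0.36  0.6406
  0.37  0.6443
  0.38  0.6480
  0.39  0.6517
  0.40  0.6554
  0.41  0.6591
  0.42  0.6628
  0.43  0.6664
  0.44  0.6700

σ√T = 0.28·√1.5 = 0.3429
d₁ = [ln(475/455) + (0.028 + 0.28²/2)·1.5] / 0.3429 = [0.0430 + 0.1008] / 0.3429 = 0.4194 ≈ 0.42
d₂ = d₁ − σ√T = 0.4194 − 0.3429 = 0.0765 ≈ 0.08
exp(−rT) = exp(−0.028·1.5) = 0.9589
N(d₁) = N(0.42) = 0.6628;  N(d₂) = N(0.08) = 0.5319
C = 475·0.6628 − 455·0.9589·0.5319 = 314.8300 − 232.0677 = 82.7623

$82.76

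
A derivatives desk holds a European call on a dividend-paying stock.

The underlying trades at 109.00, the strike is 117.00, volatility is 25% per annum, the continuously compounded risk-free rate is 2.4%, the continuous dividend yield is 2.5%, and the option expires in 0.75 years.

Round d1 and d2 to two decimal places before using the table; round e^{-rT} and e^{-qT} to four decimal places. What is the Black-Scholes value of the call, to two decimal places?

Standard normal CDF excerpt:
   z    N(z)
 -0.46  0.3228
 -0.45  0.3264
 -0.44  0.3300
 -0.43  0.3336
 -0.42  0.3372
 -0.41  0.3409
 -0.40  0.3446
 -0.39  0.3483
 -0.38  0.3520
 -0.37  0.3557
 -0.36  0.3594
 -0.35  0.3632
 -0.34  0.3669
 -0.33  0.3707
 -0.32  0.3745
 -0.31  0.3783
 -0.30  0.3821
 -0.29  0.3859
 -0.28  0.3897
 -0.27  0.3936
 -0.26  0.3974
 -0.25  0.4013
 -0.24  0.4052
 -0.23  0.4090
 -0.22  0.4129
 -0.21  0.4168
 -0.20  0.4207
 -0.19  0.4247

σ√T = 0.25·√0.75 = 0.2165
d₁ = [ln(109/117) + (0.024 − 0.025 + 0.25²/2)·0.75] / 0.2165 = [-0.0708 + 0.0227] / 0.2165 = -0.2223 which rounds to -0.22
d₂ = d₁ − σ√T = -0.2223 − 0.2165 = -0.4388 which rounds to -0.44
exp(−qT) = exp(−0.025·0.75) = 0.9814;  exp(−rT) = exp(−0.024·0.75) = 0.9822
N(d₁) = N(-0.22) = 0.4129;  N(d₂) = N(-0.44) = 0.3300
C = 109·0.9814·0.4129 − 117·0.9822·0.3300 = 44.1690 − 37.9227 = 6.2462

6.25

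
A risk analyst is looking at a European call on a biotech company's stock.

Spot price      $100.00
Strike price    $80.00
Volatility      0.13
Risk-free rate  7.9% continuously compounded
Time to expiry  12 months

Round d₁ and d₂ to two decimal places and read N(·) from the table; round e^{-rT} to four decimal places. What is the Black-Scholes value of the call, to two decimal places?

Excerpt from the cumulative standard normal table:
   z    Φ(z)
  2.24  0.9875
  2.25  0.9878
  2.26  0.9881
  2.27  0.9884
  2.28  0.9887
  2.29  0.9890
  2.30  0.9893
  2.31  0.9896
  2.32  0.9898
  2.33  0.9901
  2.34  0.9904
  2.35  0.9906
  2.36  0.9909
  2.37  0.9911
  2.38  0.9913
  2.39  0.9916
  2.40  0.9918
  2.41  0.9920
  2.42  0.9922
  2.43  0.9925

$26.12

T = 1;  σ√T = 0.1300
d₁ = [ln(100/80) + (0.079 + ½·0.13²)·1] / (σ√T) = (0.2231 + 0.0874) / 0.1300 = 2.3892 ⇒ 2.39
d₂ = 2.3892 − 0.1300 = 2.2592 ⇒ 2.26
exp(−rT) = exp(−0.079·1) = 0.9240
N(d₁) = N(2.39) = 0.9916;  N(d₂) = N(2.26) = 0.9881
C = 100·0.9916 − 80·0.9240·0.9881 = 99.1600 − 73.0404 = 26.1196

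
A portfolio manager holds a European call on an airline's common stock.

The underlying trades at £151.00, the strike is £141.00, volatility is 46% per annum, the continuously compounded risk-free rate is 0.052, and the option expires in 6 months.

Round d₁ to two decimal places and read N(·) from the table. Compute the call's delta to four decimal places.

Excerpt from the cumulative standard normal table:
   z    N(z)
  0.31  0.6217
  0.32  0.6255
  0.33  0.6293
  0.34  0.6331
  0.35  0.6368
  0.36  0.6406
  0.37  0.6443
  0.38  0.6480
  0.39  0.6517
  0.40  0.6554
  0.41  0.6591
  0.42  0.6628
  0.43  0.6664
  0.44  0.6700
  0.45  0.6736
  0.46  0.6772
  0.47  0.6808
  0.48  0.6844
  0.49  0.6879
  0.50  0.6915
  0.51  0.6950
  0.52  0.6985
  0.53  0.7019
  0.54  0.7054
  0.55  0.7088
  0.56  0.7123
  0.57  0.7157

0.6736

σ√T = 0.46·√0.5 = 0.3253
d₁ = [ln(151/141) + (0.052 + 0.46²/2)·0.5] / 0.3253 = [0.0685 + 0.0789] / 0.3253 = 0.4532 → 0.45
N(d₁) = N(0.45) = 0.6736
Δ_call = N(d₁) = 0.6736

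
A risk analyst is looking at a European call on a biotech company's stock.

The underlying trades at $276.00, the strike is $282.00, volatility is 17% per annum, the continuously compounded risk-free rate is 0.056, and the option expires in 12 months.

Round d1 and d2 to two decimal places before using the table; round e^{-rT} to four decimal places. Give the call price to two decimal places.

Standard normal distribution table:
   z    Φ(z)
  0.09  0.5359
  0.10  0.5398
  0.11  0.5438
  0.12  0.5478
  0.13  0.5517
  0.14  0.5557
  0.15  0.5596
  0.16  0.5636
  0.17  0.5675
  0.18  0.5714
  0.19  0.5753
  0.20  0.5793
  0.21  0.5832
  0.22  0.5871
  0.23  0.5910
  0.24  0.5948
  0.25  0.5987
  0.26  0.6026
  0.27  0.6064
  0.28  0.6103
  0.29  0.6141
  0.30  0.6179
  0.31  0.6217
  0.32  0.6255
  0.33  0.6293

$23.43

σ√T = 0.17·√1 = 0.1700
ln(S/K) + (r + σ²/2)T = ln(276/282) + (0.056 + 0.17²/2)·1 = -0.0215 + 0.0704 = 0.0489
d₁ = 0.0489 / 0.1700 = 0.2879 ⇒ 0.29
d₂ = d₁ − σ√T = 0.2879 − 0.1700 = 0.1179 ⇒ 0.12
exp(−rT) = exp(−0.056·1) = 0.9455
N(d₁) = N(0.29) = 0.6141;  N(d₂) = N(0.12) = 0.5478
C = 276·0.6141 − 282·0.9455·0.5478 = 169.4916 − 146.0605 = 23.4311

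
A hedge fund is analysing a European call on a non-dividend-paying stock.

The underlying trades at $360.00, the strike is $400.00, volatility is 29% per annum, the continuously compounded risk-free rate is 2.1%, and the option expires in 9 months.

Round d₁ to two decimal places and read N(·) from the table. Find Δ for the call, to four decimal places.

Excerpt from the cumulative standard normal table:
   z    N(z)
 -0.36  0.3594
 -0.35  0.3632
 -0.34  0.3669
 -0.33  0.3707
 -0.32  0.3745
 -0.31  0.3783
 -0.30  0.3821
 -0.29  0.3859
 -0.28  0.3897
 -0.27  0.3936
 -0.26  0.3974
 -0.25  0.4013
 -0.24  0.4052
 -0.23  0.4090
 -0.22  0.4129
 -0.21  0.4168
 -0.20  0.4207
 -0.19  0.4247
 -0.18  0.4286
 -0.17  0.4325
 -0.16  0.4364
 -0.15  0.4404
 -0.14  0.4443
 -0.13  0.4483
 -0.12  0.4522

0.4090

σ√T = 0.29·√0.75 = 0.2511
d₁ = [ln(360/400) + (0.021 + 0.29²/2)·0.75] / 0.2511 = [-0.1054 + 0.0473] / 0.2511 = -0.2312 → -0.23
N(d₁) = N(-0.23) = 0.4090
Δ_call = N(d₁) = 0.4090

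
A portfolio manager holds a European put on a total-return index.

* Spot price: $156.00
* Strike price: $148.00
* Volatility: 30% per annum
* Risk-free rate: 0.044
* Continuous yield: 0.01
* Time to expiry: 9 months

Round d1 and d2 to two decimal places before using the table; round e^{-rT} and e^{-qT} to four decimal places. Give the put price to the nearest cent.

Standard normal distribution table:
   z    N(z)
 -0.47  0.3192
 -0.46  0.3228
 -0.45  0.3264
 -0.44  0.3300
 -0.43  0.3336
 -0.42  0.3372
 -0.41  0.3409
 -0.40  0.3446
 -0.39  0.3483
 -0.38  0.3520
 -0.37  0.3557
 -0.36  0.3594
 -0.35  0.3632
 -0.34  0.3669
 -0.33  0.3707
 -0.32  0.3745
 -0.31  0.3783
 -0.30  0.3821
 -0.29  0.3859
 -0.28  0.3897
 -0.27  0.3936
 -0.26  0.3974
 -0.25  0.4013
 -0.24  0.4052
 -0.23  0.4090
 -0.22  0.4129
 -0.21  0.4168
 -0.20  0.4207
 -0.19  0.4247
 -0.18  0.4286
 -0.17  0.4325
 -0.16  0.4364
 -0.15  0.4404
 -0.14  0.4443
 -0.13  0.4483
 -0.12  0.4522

$10.28

σ√T = 0.3·√0.75 = 0.2598
ln(S/K) + (r − q + σ²/2)T = ln(156/148) + (0.044 − 0.01 + 0.3²/2)·0.75 = 0.0526 + 0.0592 = 0.1119
d₁ = 0.1119 / 0.2598 = 0.4307 ≈ 0.43
d₂ = d₁ − σ√T = 0.4307 − 0.2598 = 0.1709 ≈ 0.17
e^(−qT) = e^(−0.01·0.75) = 0.9925;  e^(−rT) = e^(−0.044·0.75) = 0.9675
N(−d₂) = N(-0.17) = 0.4325;  N(−d₁) = N(-0.43) = 0.3336
P = 148·0.9675·0.4325 − 156·0.9925·0.3336 = 61.9297 − 51.6513 = 10.2784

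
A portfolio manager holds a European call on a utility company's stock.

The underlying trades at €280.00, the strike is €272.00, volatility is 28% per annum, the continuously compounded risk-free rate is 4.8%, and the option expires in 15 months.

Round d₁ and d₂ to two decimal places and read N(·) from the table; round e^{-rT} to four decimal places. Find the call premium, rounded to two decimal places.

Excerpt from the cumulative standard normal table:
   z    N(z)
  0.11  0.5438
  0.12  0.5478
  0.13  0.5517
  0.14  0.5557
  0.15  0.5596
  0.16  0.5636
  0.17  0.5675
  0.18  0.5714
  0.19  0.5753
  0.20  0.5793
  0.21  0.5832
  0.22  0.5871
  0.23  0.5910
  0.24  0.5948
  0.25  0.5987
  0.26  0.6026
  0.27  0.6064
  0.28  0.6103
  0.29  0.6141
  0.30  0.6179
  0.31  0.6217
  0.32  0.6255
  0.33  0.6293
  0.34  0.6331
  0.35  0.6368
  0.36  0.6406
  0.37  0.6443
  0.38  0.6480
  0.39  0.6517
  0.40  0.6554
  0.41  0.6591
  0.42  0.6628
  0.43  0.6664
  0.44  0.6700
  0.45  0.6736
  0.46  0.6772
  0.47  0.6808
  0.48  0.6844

T = 1.25;  σ√T = 0.3130
d₁ = [ln(280/272) + (0.048 + 0.28²/2)·1.25] / 0.3130 = [0.0290 + 0.1090] / 0.3130 = 0.4408 which rounds to 0.44
d₂ = d₁ − σ√T = 0.4408 − 0.3130 = 0.1277 which rounds to 0.13
e^(−rT) = e^(−0.048·1.25) = 0.9418
C = 280·N(0.44) − 272·0.9418·N(0.13) = 280·0.6700 − 272·0.9418·0.5517 = 187.6000 − 141.3288 = 46.2712

€46.27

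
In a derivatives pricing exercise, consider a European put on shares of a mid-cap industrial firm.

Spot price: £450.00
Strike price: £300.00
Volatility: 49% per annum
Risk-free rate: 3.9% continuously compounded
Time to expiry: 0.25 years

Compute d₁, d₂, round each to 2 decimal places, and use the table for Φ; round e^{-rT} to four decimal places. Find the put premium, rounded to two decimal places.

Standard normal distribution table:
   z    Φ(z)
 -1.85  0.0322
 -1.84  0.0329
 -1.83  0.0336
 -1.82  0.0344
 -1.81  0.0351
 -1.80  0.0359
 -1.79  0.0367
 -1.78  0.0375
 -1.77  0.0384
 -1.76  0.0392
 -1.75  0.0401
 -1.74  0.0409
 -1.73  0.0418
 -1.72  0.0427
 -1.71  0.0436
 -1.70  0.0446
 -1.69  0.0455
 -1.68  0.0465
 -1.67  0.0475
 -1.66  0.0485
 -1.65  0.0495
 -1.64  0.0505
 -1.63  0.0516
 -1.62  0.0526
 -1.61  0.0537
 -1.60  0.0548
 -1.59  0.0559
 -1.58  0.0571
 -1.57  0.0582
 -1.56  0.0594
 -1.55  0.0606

T = 0.25;  σ√T = 0.2450
d₁ = [ln(450/300) + (0.039 + ½·0.49²)·0.25] / (σ√T) = (0.4055 + 0.0398) / 0.2450 = 1.8173 ≈ 1.82
d₂ = 1.8173 − 0.2450 = 1.5723 ≈ 1.57
exp(−rT) = exp(−0.039·0.25) = 0.9903
N(−d₂) = N(-1.57) = 0.0582;  N(−d₁) = N(-1.82) = 0.0344
P = 300·0.9903·0.0582 − 450·0.0344 = 17.2906 − 15.4800 = 1.8106

£1.81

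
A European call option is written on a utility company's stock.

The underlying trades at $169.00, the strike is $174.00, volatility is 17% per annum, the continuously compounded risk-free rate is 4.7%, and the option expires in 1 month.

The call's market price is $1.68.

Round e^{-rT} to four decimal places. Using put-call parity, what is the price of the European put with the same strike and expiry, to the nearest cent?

exp(−rT) = exp(−0.047·0.08333) = 0.9961
Put-call parity: C − P = S − K·e^(−rT) = 169 − 174·0.9961 = 169 − 173.3214 = -4.3214
P = C − (C − P) = 1.68 − (-4.3214) = 6.0014

$6.00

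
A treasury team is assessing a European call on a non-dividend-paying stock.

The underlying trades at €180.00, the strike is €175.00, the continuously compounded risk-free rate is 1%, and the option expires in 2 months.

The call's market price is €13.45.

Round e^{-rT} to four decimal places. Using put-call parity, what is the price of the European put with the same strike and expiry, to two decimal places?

e^(−rT) = e^(−0.01·0.1667) = 0.9983
Put-call parity: C − P = S − K·e^(−rT) = 180 − 175·0.9983 = 180 − 174.7025 = 5.2975
P = C − (C − P) = 13.45 − (5.2975) = 8.1525

€8.15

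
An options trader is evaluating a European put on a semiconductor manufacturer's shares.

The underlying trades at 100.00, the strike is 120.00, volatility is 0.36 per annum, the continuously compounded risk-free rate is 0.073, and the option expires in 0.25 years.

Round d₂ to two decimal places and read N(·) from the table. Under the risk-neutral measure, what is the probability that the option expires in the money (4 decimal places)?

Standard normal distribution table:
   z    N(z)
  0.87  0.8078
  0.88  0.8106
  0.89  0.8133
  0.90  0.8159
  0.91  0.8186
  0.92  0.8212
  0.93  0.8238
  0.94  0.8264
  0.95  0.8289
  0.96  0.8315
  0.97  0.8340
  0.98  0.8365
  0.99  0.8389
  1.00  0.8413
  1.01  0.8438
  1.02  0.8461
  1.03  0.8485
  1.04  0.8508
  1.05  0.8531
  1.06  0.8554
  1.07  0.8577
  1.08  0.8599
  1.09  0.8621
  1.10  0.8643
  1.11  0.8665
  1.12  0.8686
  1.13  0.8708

0.8413

σ√T = 0.36 × 0.5000 = 0.1800
d₁ = [ln(100/120) + (0.073 + 0.36²/2)·0.25] / 0.1800 = [-0.1823 + 0.0344] / 0.1800 = -0.8215 ≈ -0.82
d₂ = d₁ − σ√T = -0.8215 − 0.1800 = -1.0015 ≈ -1.00
Pr(exercise) under Q = N(−d₂) = N(1.00) = 0.8413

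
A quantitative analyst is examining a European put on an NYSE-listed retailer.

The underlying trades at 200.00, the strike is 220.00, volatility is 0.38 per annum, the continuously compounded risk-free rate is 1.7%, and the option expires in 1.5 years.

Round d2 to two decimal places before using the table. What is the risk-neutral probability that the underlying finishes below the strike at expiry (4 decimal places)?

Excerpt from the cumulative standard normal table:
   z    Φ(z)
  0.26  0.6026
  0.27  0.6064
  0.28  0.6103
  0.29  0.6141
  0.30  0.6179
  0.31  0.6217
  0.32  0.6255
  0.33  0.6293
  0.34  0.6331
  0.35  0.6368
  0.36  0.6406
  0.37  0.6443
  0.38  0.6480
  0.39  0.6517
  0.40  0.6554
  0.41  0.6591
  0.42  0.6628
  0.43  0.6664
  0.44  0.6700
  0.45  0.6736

σ√T = 0.38 × 1.2247 = 0.4654
d₁ = [ln(200/220) + (0.017 + ½·0.38²)·1.5] / (σ√T) = (-0.0953 + 0.1338) / 0.4654 = 0.0827 → 0.08
d₂ = 0.0827 − 0.4654 = -0.3827 → -0.38
Risk-neutral Pr[S_T < K] = N(−d₂) = N(0.38) = 0.6480

0.6480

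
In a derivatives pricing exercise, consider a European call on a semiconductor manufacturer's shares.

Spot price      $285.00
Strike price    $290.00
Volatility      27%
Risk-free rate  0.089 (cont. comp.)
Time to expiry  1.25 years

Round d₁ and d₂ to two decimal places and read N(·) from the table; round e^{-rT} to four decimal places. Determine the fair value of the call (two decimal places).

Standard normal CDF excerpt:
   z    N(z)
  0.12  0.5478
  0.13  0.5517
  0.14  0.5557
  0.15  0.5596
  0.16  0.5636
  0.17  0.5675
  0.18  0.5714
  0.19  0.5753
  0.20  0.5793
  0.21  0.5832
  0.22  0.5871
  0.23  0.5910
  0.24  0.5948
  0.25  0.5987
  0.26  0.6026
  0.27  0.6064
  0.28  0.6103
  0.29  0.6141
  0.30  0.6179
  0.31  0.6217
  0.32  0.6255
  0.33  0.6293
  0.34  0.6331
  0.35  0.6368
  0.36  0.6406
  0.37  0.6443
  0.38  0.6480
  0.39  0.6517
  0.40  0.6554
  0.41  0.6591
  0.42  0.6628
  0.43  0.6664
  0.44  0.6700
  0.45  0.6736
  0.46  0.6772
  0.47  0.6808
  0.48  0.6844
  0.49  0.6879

T = 1.25;  σ√T = 0.3019
d₁ = [ln(285/290) + (0.089 + 0.27²/2)·1.25] / 0.3019 = [-0.0174 + 0.1568] / 0.3019 = 0.4619 ≈ 0.46
d₂ = d₁ − σ√T = 0.4619 − 0.3019 = 0.1600 ≈ 0.16
e^(−rT) = e^(−0.089·1.25) = 0.8947
N(d₁) = N(0.46) = 0.6772;  N(d₂) = N(0.16) = 0.5636
C = 285·0.6772 − 290·0.8947·0.5636 = 193.0020 − 146.2333 = 46.7687

$46.77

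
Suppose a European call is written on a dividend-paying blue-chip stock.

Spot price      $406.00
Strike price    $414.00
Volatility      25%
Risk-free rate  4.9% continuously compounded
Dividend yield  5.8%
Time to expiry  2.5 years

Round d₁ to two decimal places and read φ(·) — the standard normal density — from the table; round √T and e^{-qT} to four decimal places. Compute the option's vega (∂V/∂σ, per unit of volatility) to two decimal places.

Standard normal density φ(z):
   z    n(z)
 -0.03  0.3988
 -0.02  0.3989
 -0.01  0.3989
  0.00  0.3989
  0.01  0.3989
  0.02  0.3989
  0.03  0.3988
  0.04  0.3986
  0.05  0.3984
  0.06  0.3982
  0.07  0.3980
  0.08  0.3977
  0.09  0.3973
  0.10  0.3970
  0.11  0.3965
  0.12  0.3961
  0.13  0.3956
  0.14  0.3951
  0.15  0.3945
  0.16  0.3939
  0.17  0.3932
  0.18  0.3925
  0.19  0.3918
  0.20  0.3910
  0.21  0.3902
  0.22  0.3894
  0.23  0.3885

T = 2.5;  σ√T = 0.3953
d₁ = [ln(406/414) + (0.049 − 0.058 + ½·0.25²)·2.5] / (σ√T) = (-0.0195 + 0.0556) / 0.3953 = 0.0914 ⇒ 0.09
√T = √2.5 = 1.5811
φ(d₁) = φ(0.09) = 0.3973
e^(−qT) = e^(−0.058·2.5) = 0.8650
vega = S·e^(−qT)·φ(d₁)·√T = 406·0.8650·0.3973·1.5811 = 220.6074

220.61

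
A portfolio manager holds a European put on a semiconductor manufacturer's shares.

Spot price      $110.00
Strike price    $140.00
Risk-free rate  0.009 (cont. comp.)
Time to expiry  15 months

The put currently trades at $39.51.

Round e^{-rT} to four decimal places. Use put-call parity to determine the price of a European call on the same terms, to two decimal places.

e^(−rT) = e^(−0.009·1.25) = 0.9888
Put-call parity: C − P = S − K·e^(−rT) = 110 − 140·0.9888 = 110 − 138.4320 = -28.4320
C = P + (C − P) = 39.51 + (-28.4320) = 11.0780

$11.08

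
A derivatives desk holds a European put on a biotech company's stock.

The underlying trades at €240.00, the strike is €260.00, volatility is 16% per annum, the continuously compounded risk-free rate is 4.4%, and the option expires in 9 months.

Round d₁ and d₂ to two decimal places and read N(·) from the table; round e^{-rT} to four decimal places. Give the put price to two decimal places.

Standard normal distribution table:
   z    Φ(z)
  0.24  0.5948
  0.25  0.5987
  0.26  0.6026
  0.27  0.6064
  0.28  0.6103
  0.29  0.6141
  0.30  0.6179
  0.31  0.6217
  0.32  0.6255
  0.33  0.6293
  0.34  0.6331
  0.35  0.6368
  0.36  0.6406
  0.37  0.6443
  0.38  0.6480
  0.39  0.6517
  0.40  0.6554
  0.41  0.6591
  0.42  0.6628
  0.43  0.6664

€20.26

σ√T = 0.16·√0.75 = 0.1386
d₁ = [ln(240/260) + (0.044 + ½·0.16²)·0.75] / (σ√T) = (-0.0800 + 0.0426) / 0.1386 = -0.2702 → -0.27
d₂ = -0.2702 − 0.1386 = -0.4088 → -0.41
e^(−rT) = e^(−0.044·0.75) = 0.9675
N(−d₂) = N(0.41) = 0.6591;  N(−d₁) = N(0.27) = 0.6064
P = 260·0.9675·0.6591 − 240·0.6064 = 165.7966 − 145.5360 = 20.2606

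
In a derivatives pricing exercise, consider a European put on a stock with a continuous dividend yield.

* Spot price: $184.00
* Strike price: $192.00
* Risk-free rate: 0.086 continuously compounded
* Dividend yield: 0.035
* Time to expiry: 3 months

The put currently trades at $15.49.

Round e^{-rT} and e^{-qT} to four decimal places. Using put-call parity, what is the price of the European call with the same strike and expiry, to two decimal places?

exp(−qT) = exp(−0.035·0.25) = 0.9913;  exp(−rT) = exp(−0.086·0.25) = 0.9787
Put-call parity: C − P = S·e^(−qT) − K·e^(−rT) = 184·0.9913 − 192·0.9787 = 182.3992 − 187.9104 = -5.5112
C = P + (C − P) = 15.49 + (-5.5112) = 9.9788

$9.98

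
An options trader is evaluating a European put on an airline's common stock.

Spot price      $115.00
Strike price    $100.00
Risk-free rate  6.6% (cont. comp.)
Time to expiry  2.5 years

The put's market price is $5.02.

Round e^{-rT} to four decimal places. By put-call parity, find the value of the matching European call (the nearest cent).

e^(−rT) = e^(−0.066·2.5) = 0.8479
Put-call parity: C − P = S − K·e^(−rT) = 115 − 100·0.8479 = 115 − 84.7900 = 30.2100
C = P + (C − P) = 5.02 + (30.2100) = 35.2300

$35.23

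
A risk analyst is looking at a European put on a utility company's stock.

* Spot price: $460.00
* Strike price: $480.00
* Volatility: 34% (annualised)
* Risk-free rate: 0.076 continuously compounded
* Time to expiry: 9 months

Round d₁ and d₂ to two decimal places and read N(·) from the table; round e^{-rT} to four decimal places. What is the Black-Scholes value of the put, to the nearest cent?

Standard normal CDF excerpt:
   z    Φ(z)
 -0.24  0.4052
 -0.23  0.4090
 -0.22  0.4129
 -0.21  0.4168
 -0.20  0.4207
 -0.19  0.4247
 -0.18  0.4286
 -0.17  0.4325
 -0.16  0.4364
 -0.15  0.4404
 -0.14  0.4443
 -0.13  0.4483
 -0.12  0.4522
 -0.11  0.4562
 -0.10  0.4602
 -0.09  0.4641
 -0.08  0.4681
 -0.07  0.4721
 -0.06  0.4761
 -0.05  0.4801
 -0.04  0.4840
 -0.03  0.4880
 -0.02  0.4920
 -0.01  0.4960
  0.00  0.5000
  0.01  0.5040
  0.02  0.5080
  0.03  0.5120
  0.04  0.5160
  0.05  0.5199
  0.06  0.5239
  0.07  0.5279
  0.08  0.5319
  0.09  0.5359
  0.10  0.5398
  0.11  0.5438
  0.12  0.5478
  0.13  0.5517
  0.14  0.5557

T = 0.75;  σ√T = 0.2944
ln(S/K) + (r + σ²/2)T = ln(460/480) + (0.076 + 0.34²/2)·0.75 = -0.0426 + 0.1003 = 0.0578
d₁ = 0.0578 / 0.2944 = 0.1963 ≈ 0.20
d₂ = d₁ − σ√T = 0.1963 − 0.2944 = -0.0982 ≈ -0.10
exp(−rT) = exp(−0.076·0.75) = 0.9446
P = 480·0.9446·N(0.10) − 460·N(-0.20) = 480·0.9446·0.5398 − 460·0.4207 = 244.7496 − 193.5220 = 51.2276

$51.23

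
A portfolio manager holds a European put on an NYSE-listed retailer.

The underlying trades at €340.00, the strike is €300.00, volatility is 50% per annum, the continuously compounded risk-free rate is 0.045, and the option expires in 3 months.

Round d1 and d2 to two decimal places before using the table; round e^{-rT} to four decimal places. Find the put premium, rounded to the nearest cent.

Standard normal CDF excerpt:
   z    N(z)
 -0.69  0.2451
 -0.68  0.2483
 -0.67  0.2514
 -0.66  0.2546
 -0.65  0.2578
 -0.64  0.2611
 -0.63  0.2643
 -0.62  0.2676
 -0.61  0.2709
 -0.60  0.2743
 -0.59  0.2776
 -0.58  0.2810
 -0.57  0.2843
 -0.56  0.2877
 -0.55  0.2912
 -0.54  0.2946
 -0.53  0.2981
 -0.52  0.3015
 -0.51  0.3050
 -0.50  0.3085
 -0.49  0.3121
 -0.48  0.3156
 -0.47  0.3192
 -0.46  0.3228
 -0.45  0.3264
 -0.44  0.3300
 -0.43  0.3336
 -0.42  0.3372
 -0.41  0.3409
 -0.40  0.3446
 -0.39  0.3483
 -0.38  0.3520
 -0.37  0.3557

σ√T = 0.5·√0.25 = 0.2500
ln(S/K) + (r + σ²/2)T = ln(340/300) + (0.045 + 0.5²/2)·0.25 = 0.1252 + 0.0425 = 0.1677
d₁ = 0.1677 / 0.2500 = 0.6707 ≈ 0.67
d₂ = d₁ − σ√T = 0.6707 − 0.2500 = 0.4207 ≈ 0.42
e^(−rT) = e^(−0.045·0.25) = 0.9888
N(−d₂) = N(-0.42) = 0.3372;  N(−d₁) = N(-0.67) = 0.2514
P = 300·0.9888·0.3372 − 340·0.2514 = 100.0270 − 85.4760 = 14.5510

€14.55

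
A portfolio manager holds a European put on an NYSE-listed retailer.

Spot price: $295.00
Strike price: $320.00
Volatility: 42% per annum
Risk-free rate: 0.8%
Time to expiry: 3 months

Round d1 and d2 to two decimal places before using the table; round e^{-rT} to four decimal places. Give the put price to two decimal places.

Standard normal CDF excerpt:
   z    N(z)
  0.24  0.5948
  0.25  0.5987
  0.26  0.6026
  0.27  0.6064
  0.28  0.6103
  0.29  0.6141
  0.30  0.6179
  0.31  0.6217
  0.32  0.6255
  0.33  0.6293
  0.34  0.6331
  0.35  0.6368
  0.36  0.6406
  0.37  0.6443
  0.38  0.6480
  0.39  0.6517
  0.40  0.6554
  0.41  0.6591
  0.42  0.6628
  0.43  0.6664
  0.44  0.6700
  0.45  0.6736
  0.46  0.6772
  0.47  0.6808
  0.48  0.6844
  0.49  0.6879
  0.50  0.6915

σ√T = 0.42 × 0.5000 = 0.2100
d₁ = [ln(295/320) + (0.008 + 0.42²/2)·0.25] / 0.2100 = [-0.0813 + 0.0240] / 0.2100 = -0.2728 → -0.27
d₂ = d₁ − σ√T = -0.2728 − 0.2100 = -0.4828 → -0.48
e^(−rT) = e^(−0.008·0.25) = 0.9980
N(−d₂) = N(0.48) = 0.6844;  N(−d₁) = N(0.27) = 0.6064
P = 320·0.9980·0.6844 − 295·0.6064 = 218.5700 − 178.8880 = 39.6820

$39.68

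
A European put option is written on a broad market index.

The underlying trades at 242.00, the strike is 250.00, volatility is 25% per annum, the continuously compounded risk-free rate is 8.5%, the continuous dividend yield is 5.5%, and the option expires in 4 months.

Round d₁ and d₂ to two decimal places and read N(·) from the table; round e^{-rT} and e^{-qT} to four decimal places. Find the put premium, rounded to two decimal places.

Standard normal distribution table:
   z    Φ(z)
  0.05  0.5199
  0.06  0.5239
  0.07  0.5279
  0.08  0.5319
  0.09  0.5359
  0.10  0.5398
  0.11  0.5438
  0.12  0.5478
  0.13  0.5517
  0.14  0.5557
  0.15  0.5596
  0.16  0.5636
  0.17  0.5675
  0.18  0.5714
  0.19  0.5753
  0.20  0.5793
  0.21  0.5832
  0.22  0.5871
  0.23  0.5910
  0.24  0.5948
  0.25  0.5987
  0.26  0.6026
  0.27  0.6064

T = 0.3333;  σ√T = 0.1443
d₁ = [ln(242/250) + (0.085 − 0.055 + ½·0.25²)·0.3333] / (σ√T) = (-0.0325 + 0.0204) / 0.1443 = -0.0839 ≈ -0.08
d₂ = -0.0839 − 0.1443 = -0.2282 ≈ -0.23
exp(−qT) = exp(−0.055·0.3333) = 0.9818;  exp(−rT) = exp(−0.085·0.3333) = 0.9721
N(−d₂) = N(0.23) = 0.5910;  N(−d₁) = N(0.08) = 0.5319
P = 250·0.9721·0.5910 − 242·0.9818·0.5319 = 143.6278 − 126.3771 = 17.2507

17.25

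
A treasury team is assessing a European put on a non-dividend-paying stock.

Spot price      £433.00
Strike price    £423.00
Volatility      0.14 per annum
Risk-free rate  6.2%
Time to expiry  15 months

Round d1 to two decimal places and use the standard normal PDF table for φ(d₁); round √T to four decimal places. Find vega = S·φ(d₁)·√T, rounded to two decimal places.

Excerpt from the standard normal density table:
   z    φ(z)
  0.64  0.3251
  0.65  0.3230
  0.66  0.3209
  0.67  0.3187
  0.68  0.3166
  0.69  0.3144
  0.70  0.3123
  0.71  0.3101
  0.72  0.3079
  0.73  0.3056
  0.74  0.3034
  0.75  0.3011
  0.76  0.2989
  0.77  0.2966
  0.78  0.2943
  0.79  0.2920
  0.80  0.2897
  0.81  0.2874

T = 1.25;  σ√T = 0.1565
d₁ = [ln(433/423) + (0.062 + 0.14²/2)·1.25] / 0.1565 = [0.0234 + 0.0897] / 0.1565 = 0.7227 → 0.72
√T = √1.25 = 1.1180
φ(d₁) = φ(0.72) = 0.3079
vega = S·φ(d₁)·√T = 433·0.3079·1.1180 = 149.0525
(The call has the same vega.)

149.05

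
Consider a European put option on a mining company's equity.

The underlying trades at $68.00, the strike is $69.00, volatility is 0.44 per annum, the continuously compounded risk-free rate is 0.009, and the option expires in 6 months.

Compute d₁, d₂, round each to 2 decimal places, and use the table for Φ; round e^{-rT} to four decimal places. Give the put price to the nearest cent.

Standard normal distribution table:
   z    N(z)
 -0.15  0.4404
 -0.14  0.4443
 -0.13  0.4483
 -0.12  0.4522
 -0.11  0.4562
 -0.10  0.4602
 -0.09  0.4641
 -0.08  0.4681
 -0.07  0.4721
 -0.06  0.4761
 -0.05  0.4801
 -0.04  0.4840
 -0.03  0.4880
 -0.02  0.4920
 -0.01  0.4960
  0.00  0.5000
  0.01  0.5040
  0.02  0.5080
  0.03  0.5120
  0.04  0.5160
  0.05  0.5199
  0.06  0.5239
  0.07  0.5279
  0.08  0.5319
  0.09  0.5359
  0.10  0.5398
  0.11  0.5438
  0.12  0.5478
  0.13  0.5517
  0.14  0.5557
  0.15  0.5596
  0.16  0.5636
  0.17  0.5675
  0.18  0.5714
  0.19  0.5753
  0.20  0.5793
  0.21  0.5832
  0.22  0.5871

σ√T = 0.44·√0.5 = 0.3111
d₁ = [ln(68/69) + (0.009 + 0.44²/2)·0.5] / 0.3111 = [-0.0146 + 0.0529] / 0.3111 = 0.1231 → 0.12
d₂ = d₁ − σ√T = 0.1231 − 0.3111 = -0.1880 → -0.19
exp(−rT) = exp(−0.009·0.5) = 0.9955
P = 69·0.9955·N(0.19) − 68·N(-0.12) = 69·0.9955·0.5753 − 68·0.4522 = 39.5171 − 30.7496 = 8.7675

$8.77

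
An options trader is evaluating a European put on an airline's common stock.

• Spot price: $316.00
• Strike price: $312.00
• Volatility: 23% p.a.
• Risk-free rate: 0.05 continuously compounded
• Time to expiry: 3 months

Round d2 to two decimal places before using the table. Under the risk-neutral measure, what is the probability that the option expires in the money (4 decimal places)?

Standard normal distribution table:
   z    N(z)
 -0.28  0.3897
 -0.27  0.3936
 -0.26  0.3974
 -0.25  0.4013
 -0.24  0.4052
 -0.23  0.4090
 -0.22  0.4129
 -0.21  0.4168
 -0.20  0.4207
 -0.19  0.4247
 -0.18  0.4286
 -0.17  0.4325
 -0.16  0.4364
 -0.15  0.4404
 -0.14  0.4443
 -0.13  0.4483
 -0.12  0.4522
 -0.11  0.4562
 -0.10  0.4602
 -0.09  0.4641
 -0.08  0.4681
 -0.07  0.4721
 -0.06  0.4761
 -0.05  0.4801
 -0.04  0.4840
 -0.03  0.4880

T = 0.25;  σ√T = 0.1150
d₁ = [ln(316/312) + (0.05 + 0.23²/2)·0.25] / 0.1150 = [0.0127 + 0.0191] / 0.1150 = 0.2770 ⇒ 0.28
d₂ = d₁ − σ√T = 0.2770 − 0.1150 = 0.1620 ⇒ 0.16
Pr(exercise) under Q = N(−d₂) = N(-0.16) = 0.4364

0.4364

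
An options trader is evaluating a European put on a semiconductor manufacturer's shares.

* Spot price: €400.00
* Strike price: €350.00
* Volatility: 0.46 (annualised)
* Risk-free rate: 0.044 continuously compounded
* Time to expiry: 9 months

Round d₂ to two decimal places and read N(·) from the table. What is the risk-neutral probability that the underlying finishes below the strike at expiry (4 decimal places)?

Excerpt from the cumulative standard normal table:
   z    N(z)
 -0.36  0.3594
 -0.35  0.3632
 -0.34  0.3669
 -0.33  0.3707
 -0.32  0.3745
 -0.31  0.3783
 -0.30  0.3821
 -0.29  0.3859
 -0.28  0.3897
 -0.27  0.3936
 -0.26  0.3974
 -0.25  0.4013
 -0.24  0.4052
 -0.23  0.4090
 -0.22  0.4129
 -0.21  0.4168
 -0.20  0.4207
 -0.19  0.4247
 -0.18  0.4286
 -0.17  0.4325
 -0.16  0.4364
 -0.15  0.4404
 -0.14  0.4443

0.4129

σ√T = 0.46 × 0.8660 = 0.3984
d₁ = [ln(400/350) + (0.044 + ½·0.46²)·0.75] / (σ√T) = (0.1335 + 0.1123) / 0.3984 = 0.6172 ≈ 0.62
d₂ = 0.6172 − 0.3984 = 0.2188 ≈ 0.22
Pr(exercise) under Q = N(−d₂) = N(-0.22) = 0.4129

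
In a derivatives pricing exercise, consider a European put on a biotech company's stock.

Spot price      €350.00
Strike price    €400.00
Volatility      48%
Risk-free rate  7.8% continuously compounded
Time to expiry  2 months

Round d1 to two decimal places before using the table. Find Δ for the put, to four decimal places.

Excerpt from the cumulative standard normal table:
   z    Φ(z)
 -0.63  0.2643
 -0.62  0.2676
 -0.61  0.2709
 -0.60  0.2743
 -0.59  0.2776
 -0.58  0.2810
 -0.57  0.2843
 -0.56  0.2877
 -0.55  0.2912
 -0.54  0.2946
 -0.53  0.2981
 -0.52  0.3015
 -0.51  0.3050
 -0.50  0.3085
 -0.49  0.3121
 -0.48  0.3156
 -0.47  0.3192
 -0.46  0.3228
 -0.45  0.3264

T = 0.1667;  σ√T = 0.1960
d₁ = [ln(350/400) + (0.078 + ½·0.48²)·0.1667] / (σ√T) = (-0.1335 + 0.0322) / 0.1960 = -0.5171 which rounds to -0.52
N(d₁) = N(-0.52) = 0.3015
Δ_put = N(d₁) − 1 = 0.3015 − 1 = -0.6985

-0.6985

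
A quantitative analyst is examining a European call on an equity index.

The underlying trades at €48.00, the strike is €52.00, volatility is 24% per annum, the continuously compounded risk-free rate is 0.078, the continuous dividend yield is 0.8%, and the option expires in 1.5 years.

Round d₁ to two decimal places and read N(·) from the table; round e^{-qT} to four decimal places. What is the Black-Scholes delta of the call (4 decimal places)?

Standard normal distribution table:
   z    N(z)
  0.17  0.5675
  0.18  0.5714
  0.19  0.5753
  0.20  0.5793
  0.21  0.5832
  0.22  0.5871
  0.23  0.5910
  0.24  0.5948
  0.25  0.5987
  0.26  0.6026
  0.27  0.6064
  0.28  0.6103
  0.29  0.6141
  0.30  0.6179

0.5840

σ√T = 0.24 × 1.2247 = 0.2939
d₁ = [ln(48/52) + (0.078 − 0.008 + ½·0.24²)·1.5] / (σ√T) = (-0.0800 + 0.1482) / 0.2939 = 0.2319 → 0.23
N(d₁) = N(0.23) = 0.5910
Δ_call = exp(−qT)·N(d₁) = 0.9881·0.5910 = 0.5840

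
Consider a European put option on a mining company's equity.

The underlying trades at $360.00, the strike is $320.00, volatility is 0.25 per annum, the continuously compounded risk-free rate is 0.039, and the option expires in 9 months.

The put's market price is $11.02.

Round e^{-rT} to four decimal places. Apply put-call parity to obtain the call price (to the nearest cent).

exp(−rT) = exp(−0.039·0.75) = 0.9712
Put-call parity: C − P = S − K·e^(−rT) = 360 − 320·0.9712 = 360 − 310.7840 = 49.2160
C = P + (C − P) = 11.02 + (49.2160) = 60.2360

$60.24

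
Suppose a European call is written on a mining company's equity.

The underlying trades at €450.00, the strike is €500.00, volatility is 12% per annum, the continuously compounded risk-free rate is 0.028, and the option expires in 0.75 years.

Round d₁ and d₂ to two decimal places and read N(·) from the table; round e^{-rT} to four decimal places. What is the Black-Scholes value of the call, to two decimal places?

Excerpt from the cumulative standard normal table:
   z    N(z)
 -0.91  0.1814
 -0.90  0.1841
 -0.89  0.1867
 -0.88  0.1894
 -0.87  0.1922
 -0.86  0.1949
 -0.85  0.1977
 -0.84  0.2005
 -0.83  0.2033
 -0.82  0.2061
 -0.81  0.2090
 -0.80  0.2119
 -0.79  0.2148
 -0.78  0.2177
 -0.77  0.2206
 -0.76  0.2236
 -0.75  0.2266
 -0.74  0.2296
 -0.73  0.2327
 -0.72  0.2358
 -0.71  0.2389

σ√T = 0.12·√0.75 = 0.1039
d₁ = [ln(450/500) + (0.028 + 0.12²/2)·0.75] / 0.1039 = [-0.1054 + 0.0264] / 0.1039 = -0.7598 ⇒ -0.76
d₂ = d₁ − σ√T = -0.7598 − 0.1039 = -0.8637 ⇒ -0.86
exp(−rT) = exp(−0.028·0.75) = 0.9792
N(d₁) = N(-0.76) = 0.2236;  N(d₂) = N(-0.86) = 0.1949
C = 450·0.2236 − 500·0.9792·0.1949 = 100.6200 − 95.4230 = 5.1970

€5.20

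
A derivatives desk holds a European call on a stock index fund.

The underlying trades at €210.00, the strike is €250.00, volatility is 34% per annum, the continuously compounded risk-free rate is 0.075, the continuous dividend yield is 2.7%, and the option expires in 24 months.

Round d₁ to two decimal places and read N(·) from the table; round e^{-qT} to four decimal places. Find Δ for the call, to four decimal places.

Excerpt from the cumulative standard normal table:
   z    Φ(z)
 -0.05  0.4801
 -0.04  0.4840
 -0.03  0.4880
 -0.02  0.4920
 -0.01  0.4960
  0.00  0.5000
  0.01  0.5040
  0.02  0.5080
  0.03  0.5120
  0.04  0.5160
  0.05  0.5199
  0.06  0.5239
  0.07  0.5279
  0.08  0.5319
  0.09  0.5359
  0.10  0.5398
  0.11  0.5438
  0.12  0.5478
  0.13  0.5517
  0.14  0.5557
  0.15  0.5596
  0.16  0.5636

0.5039

σ√T = 0.34 × 1.4142 = 0.4808
d₁ = [ln(210/250) + (0.075 − 0.027 + ½·0.34²)·2] / (σ√T) = (-0.1744 + 0.2116) / 0.4808 = 0.0775 → 0.08
N(d₁) = N(0.08) = 0.5319
Δ_call = e^(−qT)·N(d₁) = 0.9474·0.5319 = 0.5039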